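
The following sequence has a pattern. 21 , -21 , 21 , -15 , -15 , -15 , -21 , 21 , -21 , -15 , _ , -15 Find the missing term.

Reading positions in blocks of 6 reveals the pattern AAABBB — 2 tracks woven together.
Stream A: 21, -21, 21, -21, 21, -21. The oscillation 21·(−1)^(n+1).
Stream B: -15, -15, -15, -15, ?, -15. Always -15.
Filling stream B at index 5 by its rule yields -15.

-15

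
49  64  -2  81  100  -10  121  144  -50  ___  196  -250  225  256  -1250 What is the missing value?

Reading positions in blocks of 3 reveals the pattern AAB — 2 tracks woven together.
Subsequence A: 49, 64, 81, 100, 121, 144, ?, 196, 225, 256. The squares 7², 8², 9², ….
Subsequence B: -2, -10, -50, -250, -1250. A geometric progression (common ratio 5).
Filling subsequence A at index 7 by its rule yields 169.

169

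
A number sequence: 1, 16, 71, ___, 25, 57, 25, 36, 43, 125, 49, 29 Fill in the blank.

5

Read the sequence 3 terms at a time; column i is its own pattern.
Subsequence A: 1, ?, 25, 125 — powers of 5.
Subsequence B: 16, 25, 36, 49 — perfect squares starting at 4².
Subsequence C: 71, 57, 43, 29 — arithmetic with common difference −14.
So the missing entry in subsequence A is 5.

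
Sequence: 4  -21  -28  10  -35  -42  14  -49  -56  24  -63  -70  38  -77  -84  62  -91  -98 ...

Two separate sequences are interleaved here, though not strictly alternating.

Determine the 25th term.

The slot pattern repeats as ABB (period 3), so there are 2 interleaved tracks.
Track A: 4, 10, 14, 24, 38, 62. A Fibonacci-like recurrence a_n = a_{n-1} + a_{n-2}.
Track B: -21, -28, -35, -42, -49, -56, -63, -70, -77, -84, -91, -98. Subtracting 7 each time.
Position 25 falls in track A as its term 9, giving 262.

262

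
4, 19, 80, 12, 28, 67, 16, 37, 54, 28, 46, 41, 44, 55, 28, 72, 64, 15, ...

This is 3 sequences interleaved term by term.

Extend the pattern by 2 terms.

116, 73

The terms cycle through 3 interleaved subsequences.
Stream A is 4, 12, 16, 28, 44, 72, which is Fibonacci-style (each term is the sum of the two before it).
Stream B is 19, 28, 37, 46, 55, 64, which is adding 9 each time.
Stream C is 80, 67, 54, 41, 28, 15, which is arithmetic, step −13.
The 19th slot belongs to stream A; its 7th term is 116.
Term 20 comes from stream B (its 7th entry): 73.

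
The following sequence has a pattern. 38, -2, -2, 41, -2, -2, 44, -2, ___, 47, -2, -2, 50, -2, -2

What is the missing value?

-2

The slot pattern repeats as ABB (period 3), so there are 2 interleaved tracks.
Stream A: 38, 41, 44, 47, 50 (arithmetic, step +3).
Stream B: -2, -2, -2, -2, -2, ?, -2, -2, -2, -2 (always -2).
The gap is stream B's term 6; the rule gives -2.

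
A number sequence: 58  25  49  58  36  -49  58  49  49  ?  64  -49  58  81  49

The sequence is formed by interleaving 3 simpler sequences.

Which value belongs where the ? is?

Read the sequence 3 terms at a time; column i is its own pattern.
Stream A: 58, 58, 58, ?, 58 — the constant sequence 58.
Stream B: 25, 36, 49, 64, 81 — consecutive squares n² from n = 5.
Stream C: 49, -49, 49, -49, 49 — oscillating between 49 and -49.
Stream A's pattern makes the blank 58.

58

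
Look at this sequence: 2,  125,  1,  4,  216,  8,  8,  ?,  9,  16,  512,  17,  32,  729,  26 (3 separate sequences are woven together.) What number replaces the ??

The terms cycle through 3 interleaved subsequences.
Subsequence A is 2, 4, 8, 16, 32, which is geometric with ratio 2.
Subsequence B is 125, 216, ?, 512, 729, which is the cubes 5³, 6³, 7³, ….
Subsequence C is 1, 8, 9, 17, 26, which is each term equals the sum of the previous two.
Filling subsequence B at index 3 by its rule yields 343.

343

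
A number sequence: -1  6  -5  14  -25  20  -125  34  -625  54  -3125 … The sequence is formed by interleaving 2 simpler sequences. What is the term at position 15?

-78125

Odd-indexed and even-indexed terms follow separate rules.
Track A = -1, -5, -25, -125, -625, -3125: multiplying by 5 each time.
Track B = 6, 14, 20, 34, 54: Fibonacci-style (each term is the sum of the two before it).
Position 15 falls in track A as its term 8, giving -78125.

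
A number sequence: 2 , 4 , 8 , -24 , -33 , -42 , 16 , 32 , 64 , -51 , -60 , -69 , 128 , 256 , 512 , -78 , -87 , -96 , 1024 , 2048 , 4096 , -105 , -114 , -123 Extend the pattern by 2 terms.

The slot pattern repeats as AAABBB (period 6), so there are 2 interleaved tracks.
Track A: 2, 4, 8, 16, 32, 64, 128, 256, 512, 1024, 2048, 4096 — powers of 2.
Track B: -24, -33, -42, -51, -60, -69, -78, -87, -96, -105, -114, -123 — linear: a_n = -15 − 9·n.
Position 25 falls in track A as its term 13, giving 8192.
Term 26 comes from track A (its 14th entry): 16384.

8192, 16384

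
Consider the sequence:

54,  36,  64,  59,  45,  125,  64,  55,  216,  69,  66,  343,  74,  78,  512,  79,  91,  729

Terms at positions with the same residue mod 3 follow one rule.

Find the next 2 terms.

84, 105

The terms cycle through 3 interleaved subsequences.
Track A: 54, 59, 64, 69, 74, 79 (arithmetic, step +5).
Track B: 36, 45, 55, 66, 78, 91 (triangular numbers n(n+1)/2 for n = 8, 9, …).
Track C: 64, 125, 216, 343, 512, 729 (perfect cubes starting at 4³).
Position 19 falls in track A as its term 7, giving 84.
Position 20 falls in track B as its term 7, giving 105.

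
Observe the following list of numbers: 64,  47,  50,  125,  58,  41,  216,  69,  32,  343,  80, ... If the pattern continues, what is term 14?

91

Split by position mod 3: positions 1, 4, 7, … form one track, and each other residue class forms its own.
Subsequence A: 64, 125, 216, 343 (the cubes 4³, 5³, 6³, …).
Subsequence B: 47, 58, 69, 80 (arithmetic with common difference +11).
Subsequence C: 50, 41, 32 (arithmetic, step −9).
Term 14 comes from subsequence B (its 5th entry): 91.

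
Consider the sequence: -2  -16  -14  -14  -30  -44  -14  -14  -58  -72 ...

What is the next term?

Positions follow the repeating pattern AABB; grouping by letter gives 2 tracks.
Subsequence A = -2, -16, -30, -44, -58, -72: subtracting 14 each time.
Subsequence B = -14, -14, -14, -14: always -14.
Term 11 comes from subsequence B (its 5th entry): -14.

-14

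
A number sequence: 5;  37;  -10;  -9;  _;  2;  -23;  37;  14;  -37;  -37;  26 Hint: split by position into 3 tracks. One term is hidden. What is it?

Split by position mod 3: positions 1, 4, 7, … form one track, and each other residue class forms its own.
Track A is 5, -9, -23, -37, which is arithmetic with common difference −14.
Track B is 37, ?, 37, -37, which is the oscillation 37·(−1)^(n+1).
Track C is -10, 2, 14, 26, which is arithmetic, step +12.
Track B's pattern makes the blank -37.

-37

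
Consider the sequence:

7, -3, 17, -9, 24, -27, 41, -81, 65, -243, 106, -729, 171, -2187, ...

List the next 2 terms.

Positions 1, 3, 5, … form one subsequence and positions 2, 4, 6, … form another.
Track A: 7, 17, 24, 41, 65, 106, 171 (a Fibonacci-like recurrence a_n = a_{n-1} + a_{n-2}).
Track B: -3, -9, -27, -81, -243, -729, -2187 (geometric with ratio 3).
Term 15 comes from track A (its 8th entry): 277.
The 16th slot belongs to track B; its 8th term is -6561.

277, -6561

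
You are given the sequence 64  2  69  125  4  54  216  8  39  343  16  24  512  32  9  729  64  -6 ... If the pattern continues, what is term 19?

1000

Split by position mod 3: positions 1, 4, 7, … form one track, and each other residue class forms its own.
Track A: 64, 125, 216, 343, 512, 729. Perfect cubes starting at 4³.
Track B: 2, 4, 8, 16, 32, 64. Powers 2^1, 2^2, 2^3, ….
Track C: 69, 54, 39, 24, 9, -6. Arithmetic with common difference −15.
The 19th slot belongs to track A; its 7th term is 1000.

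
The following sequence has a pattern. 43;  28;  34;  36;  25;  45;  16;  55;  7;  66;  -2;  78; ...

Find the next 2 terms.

Taking every 2nd term gives 2 separate tracks.
Stream A: 43, 34, 25, 16, 7, -2 (arithmetic, step −9).
Stream B: 28, 36, 45, 55, 66, 78 (the triangular numbers T_7, T_8, …).
Position 13 → stream A, term 7 = -11.
Term 14 comes from stream B (its 7th entry): 91.

-11, 91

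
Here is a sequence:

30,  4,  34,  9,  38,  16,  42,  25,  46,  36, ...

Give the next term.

Positions 1, 3, 5, … form one subsequence and positions 2, 4, 6, … form another.
Track A: 30, 34, 38, 42, 46. Arithmetic with common difference +4.
Track B: 4, 9, 16, 25, 36. Consecutive squares n² from n = 2.
The 11th slot belongs to track A; its 6th term is 50.

50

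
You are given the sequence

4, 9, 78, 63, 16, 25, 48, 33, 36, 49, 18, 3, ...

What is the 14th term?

81

Positions follow the repeating pattern AABB; grouping by letter gives 2 tracks.
Stream A: 4, 9, 16, 25, 36, 49 (consecutive squares n² from n = 2).
Stream B: 78, 63, 48, 33, 18, 3 (linear: a_n = 93 − 15·n).
Term 14 comes from stream A (its 8th entry): 81.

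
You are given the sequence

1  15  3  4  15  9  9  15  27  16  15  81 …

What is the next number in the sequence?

25

Split by position mod 3 into 3 tracks.
Subsequence A: 1, 4, 9, 16 (perfect squares starting at 1²).
Subsequence B: 15, 15, 15, 15 (always 15).
Subsequence C: 3, 9, 27, 81 (successive powers of 3).
The 13th slot belongs to subsequence A; its 5th term is 25.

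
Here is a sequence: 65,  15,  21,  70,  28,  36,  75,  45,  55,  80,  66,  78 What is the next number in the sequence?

The slot pattern repeats as ABB (period 3), so there are 2 interleaved tracks.
Track A: 65, 70, 75, 80 (adding 5 each time).
Track B: 15, 21, 28, 36, 45, 55, 66, 78 (triangular numbers starting at T_5).
The 13th slot belongs to track A; its 5th term is 85.

85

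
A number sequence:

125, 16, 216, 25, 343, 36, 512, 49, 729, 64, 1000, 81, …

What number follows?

Odd-indexed and even-indexed terms follow separate rules.
Track A is 125, 216, 343, 512, 729, 1000, which is the cubes 5³, 6³, 7³, ….
Track B is 16, 25, 36, 49, 64, 81, which is consecutive squares n² from n = 4.
The 13th slot belongs to track A; its 7th term is 1331.

1331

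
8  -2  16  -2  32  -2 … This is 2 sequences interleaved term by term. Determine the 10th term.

Taking every 2nd term gives 2 separate tracks.
Stream A = 8, 16, 32: geometric, ×2 each step.
Stream B = -2, -2, -2: always -2.
The 10th slot belongs to stream B; its 5th term is -2.

-2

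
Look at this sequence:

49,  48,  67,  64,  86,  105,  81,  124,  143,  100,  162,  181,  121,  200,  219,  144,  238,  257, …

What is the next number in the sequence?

Positions follow the repeating pattern ABB; grouping by letter gives 2 tracks.
Track A: 49, 64, 81, 100, 121, 144. Consecutive squares n² from n = 7.
Track B: 48, 67, 86, 105, 124, 143, 162, 181, 200, 219, 238, 257. Linear: a_n = 29 + 19·n.
Position 19 → track A, term 7 = 169.

169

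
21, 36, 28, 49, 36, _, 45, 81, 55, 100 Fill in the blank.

64

Taking every 2nd term gives 2 separate tracks.
Track A is 21, 28, 36, 45, 55, which is the triangular numbers T_6, T_7, ….
Track B is 36, 49, ?, 81, 100, which is perfect squares starting at 6².
So the missing entry in track B is 64.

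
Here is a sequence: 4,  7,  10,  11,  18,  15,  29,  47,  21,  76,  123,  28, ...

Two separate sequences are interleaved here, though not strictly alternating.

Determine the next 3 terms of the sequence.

199, 322, 36

The slot pattern repeats as AAB (period 3), so there are 2 interleaved tracks.
Track A = 4, 7, 11, 18, 29, 47, 76, 123: each term equals the sum of the previous two.
Track B = 10, 15, 21, 28: the triangular numbers T_4, T_5, ….
Position 13 falls in track A as its term 9, giving 199.
Term 14 comes from track A (its 10th entry): 322.
Position 15 falls in track B as its term 5, giving 36.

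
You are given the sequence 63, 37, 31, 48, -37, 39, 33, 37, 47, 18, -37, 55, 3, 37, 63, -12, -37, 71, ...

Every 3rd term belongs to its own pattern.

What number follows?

Split by position mod 3: positions 1, 4, 7, … form one track, and each other residue class forms its own.
Stream A: 63, 48, 33, 18, 3, -12 — linear: a_n = 78 − 15·n.
Stream B: 37, -37, 37, -37, 37, -37 — oscillating between 37 and -37.
Stream C: 31, 39, 47, 55, 63, 71 — arithmetic with common difference +8.
Position 19 → stream A, term 7 = -27.

-27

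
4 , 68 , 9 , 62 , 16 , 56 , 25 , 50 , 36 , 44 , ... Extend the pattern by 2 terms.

Odd-indexed and even-indexed terms follow separate rules.
Track A: 4, 9, 16, 25, 36. Consecutive squares n² from n = 2.
Track B: 68, 62, 56, 50, 44. Subtracting 6 each time.
Position 11 falls in track A as its term 6, giving 49.
Term 12 comes from track B (its 6th entry): 38.

49, 38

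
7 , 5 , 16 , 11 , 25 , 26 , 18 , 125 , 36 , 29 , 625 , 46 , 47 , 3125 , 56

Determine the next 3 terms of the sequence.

Read the sequence 3 terms at a time; column i is its own pattern.
Subsequence A: 7, 11, 18, 29, 47 (a Fibonacci-like recurrence a_n = a_{n-1} + a_{n-2}).
Subsequence B: 5, 25, 125, 625, 3125 (powers of 5).
Subsequence C: 16, 26, 36, 46, 56 (adding 10 each time).
The 16th slot belongs to subsequence A; its 6th term is 76.
The 17th slot belongs to subsequence B; its 6th term is 15625.
Term 18 comes from subsequence C (its 6th entry): 66.

76, 15625, 66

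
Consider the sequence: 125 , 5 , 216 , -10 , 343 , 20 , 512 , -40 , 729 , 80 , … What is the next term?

Positions 1, 3, 5, … form one subsequence and positions 2, 4, 6, … form another.
Subsequence A is 125, 216, 343, 512, 729, which is the cubes 5³, 6³, 7³, ….
Subsequence B is 5, -10, 20, -40, 80, which is multiplying by -2 each time.
The 11th slot belongs to subsequence A; its 6th term is 1000.

1000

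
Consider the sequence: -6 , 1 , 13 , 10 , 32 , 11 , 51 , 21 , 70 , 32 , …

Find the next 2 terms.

The terms cycle through 2 interleaved subsequences.
Track A is -6, 13, 32, 51, 70, which is linear: a_n = -25 + 19·n.
Track B is 1, 10, 11, 21, 32, which is a Fibonacci-like recurrence a_n = a_{n-1} + a_{n-2}.
Term 11 comes from track A (its 6th entry): 89.
Term 12 comes from track B (its 6th entry): 53.

89, 53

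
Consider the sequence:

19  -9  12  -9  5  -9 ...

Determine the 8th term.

-9

The terms cycle through 2 interleaved subsequences.
Stream A is 19, 12, 5, which is arithmetic with common difference −7.
Stream B is -9, -9, -9, which is the constant sequence -9.
Term 8 comes from stream B (its 4th entry): -9.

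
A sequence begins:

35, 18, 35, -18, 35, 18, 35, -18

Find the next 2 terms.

Taking every 2nd term gives 2 separate tracks.
Stream A: 35, 35, 35, 35 — the constant sequence 35.
Stream B: 18, -18, 18, -18 — the oscillation 18·(−1)^(n+1).
The 9th slot belongs to stream A; its 5th term is 35.
Position 10 → stream B, term 5 = 18.

35, 18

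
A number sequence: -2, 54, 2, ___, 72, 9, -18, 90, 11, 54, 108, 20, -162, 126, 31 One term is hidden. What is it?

6

Split by position mod 3 into 3 tracks.
Track A: -2, ?, -18, 54, -162 (geometric, ×-3 each step).
Track B: 54, 72, 90, 108, 126 (arithmetic, step +18).
Track C: 2, 9, 11, 20, 31 (Fibonacci-style (each term is the sum of the two before it)).
Track A's pattern makes the blank 6.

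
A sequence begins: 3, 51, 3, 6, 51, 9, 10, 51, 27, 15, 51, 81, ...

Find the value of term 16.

Split by position mod 3 into 3 tracks.
Track A: 3, 6, 10, 15. Triangular numbers starting at T_2.
Track B: 51, 51, 51, 51. Always 51.
Track C: 3, 9, 27, 81. Successive powers of 3.
The 16th slot belongs to track A; its 6th term is 28.

28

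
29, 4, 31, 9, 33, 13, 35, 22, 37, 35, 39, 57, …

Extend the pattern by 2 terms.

41, 92

Odd-indexed and even-indexed terms follow separate rules.
Track A: 29, 31, 33, 35, 37, 39 (arithmetic, step +2).
Track B: 4, 9, 13, 22, 35, 57 (a Fibonacci-like recurrence a_n = a_{n-1} + a_{n-2}).
Position 13 → track A, term 7 = 41.
Term 14 comes from track B (its 7th entry): 92.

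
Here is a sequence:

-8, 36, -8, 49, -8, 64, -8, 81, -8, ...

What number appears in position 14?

Odd-indexed and even-indexed terms follow separate rules.
Stream A = -8, -8, -8, -8, -8: always -8.
Stream B = 36, 49, 64, 81: the squares 6², 7², 8², ….
Position 14 → stream B, term 7 = 144.

144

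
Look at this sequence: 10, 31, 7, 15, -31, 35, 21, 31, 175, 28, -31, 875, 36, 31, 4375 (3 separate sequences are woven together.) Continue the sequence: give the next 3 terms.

Split by position mod 3: positions 1, 4, 7, … form one track, and each other residue class forms its own.
Stream A: 10, 15, 21, 28, 36 (triangular numbers starting at T_4).
Stream B: 31, -31, 31, -31, 31 (alternating ±31).
Stream C: 7, 35, 175, 875, 4375 (a geometric progression (common ratio 5)).
Position 16 → stream A, term 6 = 45.
Position 17 falls in stream B as its term 6, giving -31.
Term 18 comes from stream C (its 6th entry): 21875.

45, -31, 21875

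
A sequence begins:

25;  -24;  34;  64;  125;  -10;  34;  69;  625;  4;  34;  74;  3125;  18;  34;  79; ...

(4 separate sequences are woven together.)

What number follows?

15625

The terms cycle through 4 interleaved subsequences.
Track A: 25, 125, 625, 3125 — powers 5^2, 5^3, 5^4, ….
Track B: -24, -10, 4, 18 — arithmetic, step +14.
Track C: 34, 34, 34, 34 — the constant sequence 34.
Track D: 64, 69, 74, 79 — adding 5 each time.
Position 17 → track A, term 5 = 15625.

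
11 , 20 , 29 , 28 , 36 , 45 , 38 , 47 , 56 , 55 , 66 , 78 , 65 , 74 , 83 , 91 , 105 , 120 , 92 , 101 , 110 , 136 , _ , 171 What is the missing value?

153

Reading positions in blocks of 6 reveals the pattern AAABBB — 2 tracks woven together.
Track A = 11, 20, 29, 38, 47, 56, 65, 74, 83, 92, 101, 110: arithmetic, step +9.
Track B = 28, 36, 45, 55, 66, 78, 91, 105, 120, 136, ?, 171: triangular numbers starting at T_7.
Filling track B at index 11 by its rule yields 153.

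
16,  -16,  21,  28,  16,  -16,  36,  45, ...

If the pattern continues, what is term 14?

-16

Positions follow the repeating pattern AABB; grouping by letter gives 2 tracks.
Track A: 16, -16, 16, -16 — alternating ±16.
Track B: 21, 28, 36, 45 — triangular numbers starting at T_6.
Term 14 comes from track A (its 8th entry): -16.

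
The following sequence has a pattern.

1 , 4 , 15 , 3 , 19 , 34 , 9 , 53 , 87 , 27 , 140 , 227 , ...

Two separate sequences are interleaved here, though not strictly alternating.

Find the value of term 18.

Reading positions in blocks of 3 reveals the pattern ABB — 2 tracks woven together.
Track A = 1, 3, 9, 27: powers of 3.
Track B = 4, 15, 19, 34, 53, 87, 140, 227: each term equals the sum of the previous two.
Position 18 falls in track B as its term 12, giving 1555.

1555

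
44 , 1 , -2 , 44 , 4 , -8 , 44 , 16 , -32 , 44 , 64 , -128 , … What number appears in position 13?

44

Positions follow the repeating pattern ABB; grouping by letter gives 2 tracks.
Track A is 44, 44, 44, 44, which is always 44.
Track B is 1, -2, 4, -8, 16, -32, 64, -128, which is geometric with ratio -2.
The 13th slot belongs to track A; its 5th term is 44.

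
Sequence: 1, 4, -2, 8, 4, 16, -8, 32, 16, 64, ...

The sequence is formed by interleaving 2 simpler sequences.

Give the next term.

Odd-indexed and even-indexed terms follow separate rules.
Stream A = 1, -2, 4, -8, 16: multiplying by -2 each time.
Stream B = 4, 8, 16, 32, 64: successive powers of 2.
Term 11 comes from stream A (its 6th entry): -32.

-32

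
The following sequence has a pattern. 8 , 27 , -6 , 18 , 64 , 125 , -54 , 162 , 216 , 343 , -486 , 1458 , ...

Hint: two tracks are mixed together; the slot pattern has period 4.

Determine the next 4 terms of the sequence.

The slot pattern repeats as AABB (period 4), so there are 2 interleaved tracks.
Subsequence A = 8, 27, 64, 125, 216, 343: consecutive cubes n³ from n = 2.
Subsequence B = -6, 18, -54, 162, -486, 1458: multiplying by -3 each time.
The 13th slot belongs to subsequence A; its 7th term is 512.
Term 14 comes from subsequence A (its 8th entry): 729.
The 15th slot belongs to subsequence B; its 7th term is -4374.
The 16th slot belongs to subsequence B; its 8th term is 13122.

512, 729, -4374, 13122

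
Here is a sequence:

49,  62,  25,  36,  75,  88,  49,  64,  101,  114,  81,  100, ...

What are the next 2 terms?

The slot pattern repeats as AABB (period 4), so there are 2 interleaved tracks.
Track A: 49, 62, 75, 88, 101, 114 — adding 13 each time.
Track B: 25, 36, 49, 64, 81, 100 — perfect squares starting at 5².
Term 13 comes from track A (its 7th entry): 127.
Position 14 falls in track A as its term 8, giving 140.

127, 140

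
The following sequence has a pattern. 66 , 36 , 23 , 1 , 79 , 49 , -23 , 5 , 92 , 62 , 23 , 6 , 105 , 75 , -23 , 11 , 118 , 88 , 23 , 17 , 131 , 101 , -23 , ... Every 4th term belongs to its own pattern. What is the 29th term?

Taking every 4th term gives 4 separate tracks.
Subsequence A: 66, 79, 92, 105, 118, 131. Linear: a_n = 53 + 13·n.
Subsequence B: 36, 49, 62, 75, 88, 101. Arithmetic, step +13.
Subsequence C: 23, -23, 23, -23, 23, -23. The oscillation 23·(−1)^(n+1).
Subsequence D: 1, 5, 6, 11, 17. Fibonacci-style (each term is the sum of the two before it).
Term 29 comes from subsequence A (its 8th entry): 157.

157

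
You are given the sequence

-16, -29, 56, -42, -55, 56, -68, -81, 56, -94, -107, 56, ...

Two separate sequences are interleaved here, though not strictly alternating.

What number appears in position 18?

Positions follow the repeating pattern AAB; grouping by letter gives 2 tracks.
Track A: -16, -29, -42, -55, -68, -81, -94, -107 (arithmetic, step −13).
Track B: 56, 56, 56, 56 (always 56).
Term 18 comes from track B (its 6th entry): 56.

56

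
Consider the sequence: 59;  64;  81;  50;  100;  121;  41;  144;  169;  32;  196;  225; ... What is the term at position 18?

361

The slot pattern repeats as ABB (period 3), so there are 2 interleaved tracks.
Track A: 59, 50, 41, 32 — arithmetic with common difference −9.
Track B: 64, 81, 100, 121, 144, 169, 196, 225 — perfect squares starting at 8².
Position 18 → track B, term 12 = 361.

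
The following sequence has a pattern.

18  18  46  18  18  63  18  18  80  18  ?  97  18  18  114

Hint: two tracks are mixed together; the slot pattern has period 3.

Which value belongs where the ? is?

18

Reading positions in blocks of 3 reveals the pattern AAB — 2 tracks woven together.
Subsequence A = 18, 18, 18, 18, 18, 18, 18, ?, 18, 18: the constant sequence 18.
Subsequence B = 46, 63, 80, 97, 114: adding 17 each time.
The gap is subsequence A's term 8; the rule gives 18.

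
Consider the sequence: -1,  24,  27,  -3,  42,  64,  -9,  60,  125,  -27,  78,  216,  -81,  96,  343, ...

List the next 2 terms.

-243, 114

Taking every 3rd term gives 3 separate tracks.
Stream A: -1, -3, -9, -27, -81 (geometric with ratio 3).
Stream B: 24, 42, 60, 78, 96 (linear: a_n = 6 + 18·n).
Stream C: 27, 64, 125, 216, 343 (the cubes 3³, 4³, 5³, …).
The 16th slot belongs to stream A; its 6th term is -243.
Position 17 → stream B, term 6 = 114.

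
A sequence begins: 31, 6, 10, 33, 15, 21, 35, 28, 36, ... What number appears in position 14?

Reading positions in blocks of 3 reveals the pattern ABB — 2 tracks woven together.
Track A: 31, 33, 35. Linear: a_n = 29 + 2·n.
Track B: 6, 10, 15, 21, 28, 36. Triangular numbers starting at T_3.
Position 14 → track B, term 9 = 66.

66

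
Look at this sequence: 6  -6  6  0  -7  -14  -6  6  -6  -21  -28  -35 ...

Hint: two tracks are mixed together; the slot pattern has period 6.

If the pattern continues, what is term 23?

-70

Positions follow the repeating pattern AAABBB; grouping by letter gives 2 tracks.
Subsequence A: 6, -6, 6, -6, 6, -6 — the oscillation 6·(−1)^(n+1).
Subsequence B: 0, -7, -14, -21, -28, -35 — subtracting 7 each time.
Position 23 → subsequence B, term 11 = -70.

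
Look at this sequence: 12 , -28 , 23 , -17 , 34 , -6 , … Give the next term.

Odd-indexed and even-indexed terms follow separate rules.
Track A is 12, 23, 34, which is arithmetic with common difference +11.
Track B is -28, -17, -6, which is arithmetic, step +11.
Position 7 → track A, term 4 = 45.

45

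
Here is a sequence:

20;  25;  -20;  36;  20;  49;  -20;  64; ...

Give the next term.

Positions 1, 3, 5, … form one subsequence and positions 2, 4, 6, … form another.
Track A is 20, -20, 20, -20, which is the oscillation 20·(−1)^(n+1).
Track B is 25, 36, 49, 64, which is perfect squares starting at 5².
The 9th slot belongs to track A; its 5th term is 20.

20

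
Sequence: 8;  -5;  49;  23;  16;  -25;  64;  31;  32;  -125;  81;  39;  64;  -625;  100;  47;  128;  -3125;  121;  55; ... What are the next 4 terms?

256, -15625, 144, 63

The terms cycle through 4 interleaved subsequences.
Subsequence A is 8, 16, 32, 64, 128, which is powers of 2.
Subsequence B is -5, -25, -125, -625, -3125, which is geometric with ratio 5.
Subsequence C is 49, 64, 81, 100, 121, which is perfect squares starting at 7².
Subsequence D is 23, 31, 39, 47, 55, which is arithmetic, step +8.
Position 21 falls in subsequence A as its term 6, giving 256.
The 22nd slot belongs to subsequence B; its 6th term is -15625.
The 23rd slot belongs to subsequence C; its 6th term is 144.
Term 24 comes from subsequence D (its 6th entry): 63.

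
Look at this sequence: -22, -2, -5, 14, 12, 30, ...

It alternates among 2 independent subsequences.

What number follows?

Split by position mod 2 into 2 tracks.
Stream A: -22, -5, 12 (arithmetic with common difference +17).
Stream B: -2, 14, 30 (arithmetic, step +16).
Position 7 → stream A, term 4 = 29.

29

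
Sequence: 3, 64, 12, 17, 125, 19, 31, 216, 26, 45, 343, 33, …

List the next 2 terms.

The terms cycle through 3 interleaved subsequences.
Subsequence A: 3, 17, 31, 45 — linear: a_n = -11 + 14·n.
Subsequence B: 64, 125, 216, 343 — consecutive cubes n³ from n = 4.
Subsequence C: 12, 19, 26, 33 — arithmetic with common difference +7.
Position 13 → subsequence A, term 5 = 59.
Term 14 comes from subsequence B (its 5th entry): 512.

59, 512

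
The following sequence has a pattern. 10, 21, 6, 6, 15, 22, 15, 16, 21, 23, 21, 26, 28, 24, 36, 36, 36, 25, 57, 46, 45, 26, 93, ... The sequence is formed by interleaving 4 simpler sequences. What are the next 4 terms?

The terms cycle through 4 interleaved subsequences.
Stream A: 10, 15, 21, 28, 36, 45. Triangular numbers starting at T_4.
Stream B: 21, 22, 23, 24, 25, 26. Adding 1 each time.
Stream C: 6, 15, 21, 36, 57, 93. Fibonacci-style (each term is the sum of the two before it).
Stream D: 6, 16, 26, 36, 46. Arithmetic, step +10.
The 24th slot belongs to stream D; its 6th term is 56.
The 25th slot belongs to stream A; its 7th term is 55.
Position 26 → stream B, term 7 = 27.
Position 27 → stream C, term 7 = 150.

56, 55, 27, 150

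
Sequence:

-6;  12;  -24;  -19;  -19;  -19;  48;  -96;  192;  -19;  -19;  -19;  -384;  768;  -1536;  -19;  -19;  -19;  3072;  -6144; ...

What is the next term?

The slot pattern repeats as AAABBB (period 6), so there are 2 interleaved tracks.
Stream A is -6, 12, -24, 48, -96, 192, -384, 768, -1536, 3072, -6144, which is geometric, ×-2 each step.
Stream B is -19, -19, -19, -19, -19, -19, -19, -19, -19, which is constant -19.
Position 21 falls in stream A as its term 12, giving 12288.

12288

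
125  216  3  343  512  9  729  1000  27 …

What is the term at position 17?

Reading positions in blocks of 3 reveals the pattern AAB — 2 tracks woven together.
Track A = 125, 216, 343, 512, 729, 1000: the cubes 5³, 6³, 7³, ….
Track B = 3, 9, 27: geometric, ×3 each step.
The 17th slot belongs to track A; its 12th term is 4096.

4096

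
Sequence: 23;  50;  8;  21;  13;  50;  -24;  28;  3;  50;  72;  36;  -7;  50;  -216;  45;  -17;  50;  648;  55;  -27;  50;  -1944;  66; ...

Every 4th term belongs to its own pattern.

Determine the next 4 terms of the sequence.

-37, 50, 5832, 78

Split by position mod 4 into 4 tracks.
Track A: 23, 13, 3, -7, -17, -27. Subtracting 10 each time.
Track B: 50, 50, 50, 50, 50, 50. The constant sequence 50.
Track C: 8, -24, 72, -216, 648, -1944. Geometric, ×-3 each step.
Track D: 21, 28, 36, 45, 55, 66. The triangular numbers T_6, T_7, ….
Position 25 → track A, term 7 = -37.
Position 26 → track B, term 7 = 50.
Term 27 comes from track C (its 7th entry): 5832.
The 28th slot belongs to track D; its 7th term is 78.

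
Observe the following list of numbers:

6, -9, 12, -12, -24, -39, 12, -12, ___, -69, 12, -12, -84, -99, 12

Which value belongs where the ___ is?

-54

The slot pattern repeats as AABB (period 4), so there are 2 interleaved tracks.
Stream A: 6, -9, -24, -39, ?, -69, -84, -99 — subtracting 15 each time.
Stream B: 12, -12, 12, -12, 12, -12, 12 — alternating ±12.
The gap is stream A's term 5; the rule gives -54.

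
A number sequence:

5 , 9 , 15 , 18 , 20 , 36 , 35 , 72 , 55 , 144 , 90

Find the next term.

288

Split by position mod 2 into 2 tracks.
Track A: 5, 15, 20, 35, 55, 90 — each term equals the sum of the previous two.
Track B: 9, 18, 36, 72, 144 — multiplying by 2 each time.
Position 12 → track B, term 6 = 288.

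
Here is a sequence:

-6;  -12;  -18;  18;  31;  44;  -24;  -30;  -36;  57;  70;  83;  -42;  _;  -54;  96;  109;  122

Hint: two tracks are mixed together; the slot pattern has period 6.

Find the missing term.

Positions follow the repeating pattern AAABBB; grouping by letter gives 2 tracks.
Track A = -6, -12, -18, -24, -30, -36, -42, ?, -54: subtracting 6 each time.
Track B = 18, 31, 44, 57, 70, 83, 96, 109, 122: adding 13 each time.
Track A's pattern makes the blank -48.

-48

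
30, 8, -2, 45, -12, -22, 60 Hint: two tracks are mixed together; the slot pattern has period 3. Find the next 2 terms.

-32, -42

Positions follow the repeating pattern ABB; grouping by letter gives 2 tracks.
Track A: 30, 45, 60. Arithmetic with common difference +15.
Track B: 8, -2, -12, -22. Subtracting 10 each time.
The 8th slot belongs to track B; its 5th term is -32.
Position 9 falls in track B as its term 6, giving -42.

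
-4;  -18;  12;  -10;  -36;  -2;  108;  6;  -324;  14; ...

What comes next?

Taking every 2nd term gives 2 separate tracks.
Track A: -4, 12, -36, 108, -324. A geometric progression (common ratio -3).
Track B: -18, -10, -2, 6, 14. Linear: a_n = -26 + 8·n.
The 11th slot belongs to track A; its 6th term is 972.

972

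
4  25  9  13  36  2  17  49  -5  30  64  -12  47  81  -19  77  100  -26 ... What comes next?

The terms cycle through 3 interleaved subsequences.
Track A: 4, 13, 17, 30, 47, 77 (each term equals the sum of the previous two).
Track B: 25, 36, 49, 64, 81, 100 (the squares 5², 6², 7², …).
Track C: 9, 2, -5, -12, -19, -26 (linear: a_n = 16 − 7·n).
The 19th slot belongs to track A; its 7th term is 124.

124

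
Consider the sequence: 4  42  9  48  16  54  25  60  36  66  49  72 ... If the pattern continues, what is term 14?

78

Taking every 2nd term gives 2 separate tracks.
Stream A: 4, 9, 16, 25, 36, 49 — consecutive squares n² from n = 2.
Stream B: 42, 48, 54, 60, 66, 72 — arithmetic, step +6.
Term 14 comes from stream B (its 7th entry): 78.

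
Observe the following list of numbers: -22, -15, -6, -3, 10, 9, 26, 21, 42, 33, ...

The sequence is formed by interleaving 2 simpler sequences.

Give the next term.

Positions 1, 3, 5, … form one subsequence and positions 2, 4, 6, … form another.
Subsequence A = -22, -6, 10, 26, 42: linear: a_n = -38 + 16·n.
Subsequence B = -15, -3, 9, 21, 33: arithmetic with common difference +12.
Position 11 → subsequence A, term 6 = 58.

58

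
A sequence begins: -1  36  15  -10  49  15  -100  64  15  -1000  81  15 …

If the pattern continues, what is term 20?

144

Read the sequence 3 terms at a time; column i is its own pattern.
Track A: -1, -10, -100, -1000 (a geometric progression (common ratio 10)).
Track B: 36, 49, 64, 81 (perfect squares starting at 6²).
Track C: 15, 15, 15, 15 (constant 15).
Term 20 comes from track B (its 7th entry): 144.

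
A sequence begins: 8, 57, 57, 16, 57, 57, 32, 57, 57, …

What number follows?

64

Reading positions in blocks of 3 reveals the pattern ABB — 2 tracks woven together.
Subsequence A: 8, 16, 32 (powers 2^3, 2^4, 2^5, …).
Subsequence B: 57, 57, 57, 57, 57, 57 (constant 57).
Position 10 falls in subsequence A as its term 4, giving 64.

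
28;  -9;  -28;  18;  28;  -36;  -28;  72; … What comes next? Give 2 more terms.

28, -144

Taking every 2nd term gives 2 separate tracks.
Track A = 28, -28, 28, -28: the oscillation 28·(−1)^(n+1).
Track B = -9, 18, -36, 72: a geometric progression (common ratio -2).
The 9th slot belongs to track A; its 5th term is 28.
Term 10 comes from track B (its 5th entry): -144.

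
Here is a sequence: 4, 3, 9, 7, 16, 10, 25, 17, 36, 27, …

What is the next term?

The terms cycle through 2 interleaved subsequences.
Track A: 4, 9, 16, 25, 36 — perfect squares starting at 2².
Track B: 3, 7, 10, 17, 27 — Fibonacci-style (each term is the sum of the two before it).
Position 11 → track A, term 6 = 49.

49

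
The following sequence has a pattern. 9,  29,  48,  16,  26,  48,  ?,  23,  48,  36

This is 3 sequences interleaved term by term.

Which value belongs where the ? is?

Taking every 3rd term gives 3 separate tracks.
Track A = 9, 16, ?, 36: the squares 3², 4², 5², ….
Track B = 29, 26, 23: linear: a_n = 32 − 3·n.
Track C = 48, 48, 48: constant 48.
So the missing entry in track A is 25.

25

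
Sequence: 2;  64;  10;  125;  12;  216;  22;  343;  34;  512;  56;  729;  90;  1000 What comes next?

Taking every 2nd term gives 2 separate tracks.
Track A: 2, 10, 12, 22, 34, 56, 90 (Fibonacci-style (each term is the sum of the two before it)).
Track B: 64, 125, 216, 343, 512, 729, 1000 (the cubes 4³, 5³, 6³, …).
The 15th slot belongs to track A; its 8th term is 146.

146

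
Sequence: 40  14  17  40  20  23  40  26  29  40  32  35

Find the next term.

40

The slot pattern repeats as ABB (period 3), so there are 2 interleaved tracks.
Stream A: 40, 40, 40, 40. Always 40.
Stream B: 14, 17, 20, 23, 26, 29, 32, 35. Adding 3 each time.
Term 13 comes from stream A (its 5th entry): 40.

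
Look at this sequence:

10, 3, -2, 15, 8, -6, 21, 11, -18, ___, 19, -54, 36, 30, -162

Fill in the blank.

28

The terms cycle through 3 interleaved subsequences.
Track A = 10, 15, 21, ?, 36: triangular numbers starting at T_4.
Track B = 3, 8, 11, 19, 30: a Fibonacci-like recurrence a_n = a_{n-1} + a_{n-2}.
Track C = -2, -6, -18, -54, -162: geometric, ×3 each step.
Track A's pattern makes the blank 28.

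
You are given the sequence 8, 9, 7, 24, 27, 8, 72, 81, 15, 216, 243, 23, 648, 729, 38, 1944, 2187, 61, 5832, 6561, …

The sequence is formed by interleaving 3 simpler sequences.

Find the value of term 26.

Read the sequence 3 terms at a time; column i is its own pattern.
Track A is 8, 24, 72, 216, 648, 1944, 5832, which is multiplying by 3 each time.
Track B is 9, 27, 81, 243, 729, 2187, 6561, which is successive powers of 3.
Track C is 7, 8, 15, 23, 38, 61, which is a Fibonacci-like recurrence a_n = a_{n-1} + a_{n-2}.
The 26th slot belongs to track B; its 9th term is 59049.

59049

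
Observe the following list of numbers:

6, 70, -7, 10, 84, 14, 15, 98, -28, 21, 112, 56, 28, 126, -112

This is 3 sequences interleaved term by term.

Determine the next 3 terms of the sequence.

36, 140, 224

Split by position mod 3: positions 1, 4, 7, … form one track, and each other residue class forms its own.
Stream A: 6, 10, 15, 21, 28. Triangular numbers n(n+1)/2 for n = 3, 4, ….
Stream B: 70, 84, 98, 112, 126. Arithmetic with common difference +14.
Stream C: -7, 14, -28, 56, -112. Multiplying by -2 each time.
Position 16 → stream A, term 6 = 36.
Term 17 comes from stream B (its 6th entry): 140.
The 18th slot belongs to stream C; its 6th term is 224.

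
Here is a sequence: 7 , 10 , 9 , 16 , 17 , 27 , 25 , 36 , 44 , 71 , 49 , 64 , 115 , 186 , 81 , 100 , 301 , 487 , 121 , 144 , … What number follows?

788

The slot pattern repeats as AABB (period 4), so there are 2 interleaved tracks.
Stream A = 7, 10, 17, 27, 44, 71, 115, 186, 301, 487: each term equals the sum of the previous two.
Stream B = 9, 16, 25, 36, 49, 64, 81, 100, 121, 144: consecutive squares n² from n = 3.
Position 21 falls in stream A as its term 11, giving 788.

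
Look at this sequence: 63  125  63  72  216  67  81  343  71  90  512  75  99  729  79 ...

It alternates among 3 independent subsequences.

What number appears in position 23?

Read the sequence 3 terms at a time; column i is its own pattern.
Track A: 63, 72, 81, 90, 99. Adding 9 each time.
Track B: 125, 216, 343, 512, 729. Perfect cubes starting at 5³.
Track C: 63, 67, 71, 75, 79. Adding 4 each time.
Position 23 falls in track B as its term 8, giving 1728.

1728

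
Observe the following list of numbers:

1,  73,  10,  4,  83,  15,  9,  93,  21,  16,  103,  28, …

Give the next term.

The terms cycle through 3 interleaved subsequences.
Stream A = 1, 4, 9, 16: consecutive squares n² from n = 1.
Stream B = 73, 83, 93, 103: adding 10 each time.
Stream C = 10, 15, 21, 28: triangular numbers n(n+1)/2 for n = 4, 5, ….
Position 13 falls in stream A as its term 5, giving 25.

25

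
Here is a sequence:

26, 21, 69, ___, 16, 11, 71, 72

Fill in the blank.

70

The slot pattern repeats as AABB (period 4), so there are 2 interleaved tracks.
Subsequence A = 26, 21, 16, 11: arithmetic with common difference −5.
Subsequence B = 69, ?, 71, 72: arithmetic, step +1.
Filling subsequence B at index 2 by its rule yields 70.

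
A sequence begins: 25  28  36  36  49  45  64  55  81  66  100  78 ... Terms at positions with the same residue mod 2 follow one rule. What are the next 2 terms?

121, 91

The terms cycle through 2 interleaved subsequences.
Subsequence A is 25, 36, 49, 64, 81, 100, which is the squares 5², 6², 7², ….
Subsequence B is 28, 36, 45, 55, 66, 78, which is triangular numbers starting at T_7.
Term 13 comes from subsequence A (its 7th entry): 121.
Position 14 → subsequence B, term 7 = 91.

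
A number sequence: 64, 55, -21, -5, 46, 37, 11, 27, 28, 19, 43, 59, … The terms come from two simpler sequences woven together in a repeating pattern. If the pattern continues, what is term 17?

Positions follow the repeating pattern AABB; grouping by letter gives 2 tracks.
Subsequence A is 64, 55, 46, 37, 28, 19, which is arithmetic with common difference −9.
Subsequence B is -21, -5, 11, 27, 43, 59, which is linear: a_n = -37 + 16·n.
Position 17 falls in subsequence A as its term 9, giving -8.

-8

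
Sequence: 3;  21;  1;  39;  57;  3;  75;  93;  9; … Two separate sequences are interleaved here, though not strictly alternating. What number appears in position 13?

147

Positions follow the repeating pattern AAB; grouping by letter gives 2 tracks.
Track A: 3, 21, 39, 57, 75, 93. Arithmetic, step +18.
Track B: 1, 3, 9. Powers of 3.
Position 13 → track A, term 9 = 147.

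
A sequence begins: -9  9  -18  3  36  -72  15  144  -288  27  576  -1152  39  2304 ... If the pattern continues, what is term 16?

51

Positions follow the repeating pattern ABB; grouping by letter gives 2 tracks.
Subsequence A: -9, 3, 15, 27, 39 (arithmetic with common difference +12).
Subsequence B: 9, -18, 36, -72, 144, -288, 576, -1152, 2304 (a geometric progression (common ratio -2)).
The 16th slot belongs to subsequence A; its 6th term is 51.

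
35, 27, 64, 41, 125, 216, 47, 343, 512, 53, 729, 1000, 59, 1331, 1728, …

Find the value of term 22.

Reading positions in blocks of 3 reveals the pattern ABB — 2 tracks woven together.
Stream A is 35, 41, 47, 53, 59, which is arithmetic, step +6.
Stream B is 27, 64, 125, 216, 343, 512, 729, 1000, 1331, 1728, which is perfect cubes starting at 3³.
Position 22 → stream A, term 8 = 77.

77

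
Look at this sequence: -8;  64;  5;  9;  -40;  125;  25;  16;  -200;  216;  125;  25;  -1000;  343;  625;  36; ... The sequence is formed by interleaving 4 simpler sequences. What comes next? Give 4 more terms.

Split by position mod 4 into 4 tracks.
Stream A = -8, -40, -200, -1000: geometric, ×5 each step.
Stream B = 64, 125, 216, 343: the cubes 4³, 5³, 6³, ….
Stream C = 5, 25, 125, 625: powers 5^1, 5^2, 5^3, ….
Stream D = 9, 16, 25, 36: perfect squares starting at 3².
Term 17 comes from stream A (its 5th entry): -5000.
Term 18 comes from stream B (its 5th entry): 512.
The 19th slot belongs to stream C; its 5th term is 3125.
Position 20 → stream D, term 5 = 49.

-5000, 512, 3125, 49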